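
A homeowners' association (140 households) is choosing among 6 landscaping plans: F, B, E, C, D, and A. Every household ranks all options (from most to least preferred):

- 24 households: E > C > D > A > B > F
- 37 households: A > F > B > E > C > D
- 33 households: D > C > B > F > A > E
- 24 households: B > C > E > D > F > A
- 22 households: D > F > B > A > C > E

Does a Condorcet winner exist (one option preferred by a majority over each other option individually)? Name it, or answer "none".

none

Checking pairwise contests:
B beats F 81–59.
D beats B 79–61.
F beats E 92–48.
B beats C 83–57.
E beats D 85–55.
F beats A 79–61.
Every option loses at least one head-to-head, so there is no Condorcet winner.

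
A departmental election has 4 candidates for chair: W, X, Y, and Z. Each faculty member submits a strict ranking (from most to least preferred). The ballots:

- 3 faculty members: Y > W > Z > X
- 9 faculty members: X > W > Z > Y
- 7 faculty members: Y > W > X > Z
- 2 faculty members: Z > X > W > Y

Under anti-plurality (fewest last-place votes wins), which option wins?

Last-place votes: W 0, X 3, Y 11, Z 7.
W is ranked last by the fewest voters, so W wins.

W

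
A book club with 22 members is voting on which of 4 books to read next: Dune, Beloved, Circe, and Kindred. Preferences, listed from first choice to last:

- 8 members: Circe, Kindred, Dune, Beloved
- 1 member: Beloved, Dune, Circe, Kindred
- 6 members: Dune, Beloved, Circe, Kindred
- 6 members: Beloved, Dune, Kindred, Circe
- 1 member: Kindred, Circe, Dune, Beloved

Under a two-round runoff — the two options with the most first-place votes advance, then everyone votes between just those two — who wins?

Beloved

Round 1 first-place votes: Dune 6, Beloved 7, Circe 8, Kindred 1.
Circe and Beloved advance.
Runoff: Circe is preferred to Beloved by 9 voters; Beloved by 13.
Beloved wins the runoff.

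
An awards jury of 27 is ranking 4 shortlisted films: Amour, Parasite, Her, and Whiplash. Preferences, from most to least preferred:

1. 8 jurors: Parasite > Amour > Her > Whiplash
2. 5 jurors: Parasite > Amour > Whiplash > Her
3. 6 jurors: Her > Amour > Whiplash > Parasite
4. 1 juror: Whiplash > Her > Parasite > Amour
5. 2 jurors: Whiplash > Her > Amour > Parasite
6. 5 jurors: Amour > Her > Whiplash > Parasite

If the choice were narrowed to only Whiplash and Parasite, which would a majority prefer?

Voters preferring Whiplash to Parasite: 14; preferring Parasite to Whiplash: 13.
Whiplash wins the head-to-head.

Whiplash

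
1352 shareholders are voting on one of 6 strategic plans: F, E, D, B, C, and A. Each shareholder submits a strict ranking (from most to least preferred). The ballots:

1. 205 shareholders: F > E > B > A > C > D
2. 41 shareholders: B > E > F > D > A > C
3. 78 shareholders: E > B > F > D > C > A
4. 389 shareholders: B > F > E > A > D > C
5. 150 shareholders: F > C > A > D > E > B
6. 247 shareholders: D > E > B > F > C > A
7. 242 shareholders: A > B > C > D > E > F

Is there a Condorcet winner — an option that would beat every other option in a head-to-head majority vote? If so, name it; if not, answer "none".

Checking pairwise contests:
B beats F 997–355.
F beats E 744–608.
F beats D 863–489.
E beats B 680–672.
F beats C 1110–242.
F beats A 1110–242.
Every option loses at least one head-to-head, so there is no Condorcet winner.

none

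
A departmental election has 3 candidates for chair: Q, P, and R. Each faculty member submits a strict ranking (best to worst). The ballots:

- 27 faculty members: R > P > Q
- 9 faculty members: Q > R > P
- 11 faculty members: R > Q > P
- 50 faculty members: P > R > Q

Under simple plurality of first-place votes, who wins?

First-place votes: Q 9, P 50, R 38.
P has the most first-place votes.

P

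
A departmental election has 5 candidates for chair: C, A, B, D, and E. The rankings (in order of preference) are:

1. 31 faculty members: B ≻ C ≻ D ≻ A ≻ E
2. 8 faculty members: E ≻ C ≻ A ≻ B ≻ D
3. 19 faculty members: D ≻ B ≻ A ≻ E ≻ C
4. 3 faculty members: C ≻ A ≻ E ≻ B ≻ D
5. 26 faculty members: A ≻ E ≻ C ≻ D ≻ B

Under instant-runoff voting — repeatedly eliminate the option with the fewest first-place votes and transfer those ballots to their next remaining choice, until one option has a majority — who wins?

B

Round 1: C 3, A 26, B 31, D 19, E 8. Eliminate C.
Round 2: A 29, B 31, D 19, E 8. Eliminate E.
Round 3: A 37, B 31, D 19. Eliminate D.
Round 4: A 37, B 50. B has a majority.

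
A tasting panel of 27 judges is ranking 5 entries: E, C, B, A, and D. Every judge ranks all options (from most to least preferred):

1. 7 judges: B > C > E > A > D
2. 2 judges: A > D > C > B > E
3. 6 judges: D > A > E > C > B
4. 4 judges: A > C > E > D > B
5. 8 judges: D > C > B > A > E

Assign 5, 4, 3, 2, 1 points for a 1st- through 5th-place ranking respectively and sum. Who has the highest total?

E: 7·3 + 2·1 + 6·3 + 4·3 + 8·1 = 61
C: 7·4 + 2·3 + 6·2 + 4·4 + 8·4 = 94
B: 7·5 + 2·2 + 6·1 + 4·1 + 8·3 = 73
A: 7·2 + 2·5 + 6·4 + 4·5 + 8·2 = 84
D: 7·1 + 2·4 + 6·5 + 4·2 + 8·5 = 93
C has the highest Borda score (94).

C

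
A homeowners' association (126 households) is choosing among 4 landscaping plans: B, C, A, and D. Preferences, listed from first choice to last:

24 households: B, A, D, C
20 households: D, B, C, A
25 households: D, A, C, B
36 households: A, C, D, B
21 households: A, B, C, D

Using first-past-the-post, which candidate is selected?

A

First-place votes: B 24, C 0, A 57, D 45.
A has the most first-place votes.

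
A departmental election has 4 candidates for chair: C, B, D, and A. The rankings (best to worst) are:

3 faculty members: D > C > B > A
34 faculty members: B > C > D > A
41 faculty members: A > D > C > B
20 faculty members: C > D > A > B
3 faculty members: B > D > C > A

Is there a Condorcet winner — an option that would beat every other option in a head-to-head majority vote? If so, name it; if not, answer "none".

C vs B: 64–37 for C.
C vs D: 54–47 for C.
C vs A: 60–41 for C.
C beats every other option head-to-head.

C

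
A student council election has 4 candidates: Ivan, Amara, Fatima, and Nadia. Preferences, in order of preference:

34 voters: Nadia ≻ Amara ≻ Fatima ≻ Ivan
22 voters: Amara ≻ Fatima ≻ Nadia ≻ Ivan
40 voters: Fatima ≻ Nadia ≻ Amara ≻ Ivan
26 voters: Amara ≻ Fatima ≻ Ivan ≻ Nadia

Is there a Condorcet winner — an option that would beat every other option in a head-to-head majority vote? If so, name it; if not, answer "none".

none

Checking pairwise contests:
Amara beats Ivan 122–0.
Nadia beats Amara 74–48.
Amara beats Fatima 82–40.
Fatima beats Nadia 88–34.
Every option loses at least one head-to-head, so there is no Condorcet winner.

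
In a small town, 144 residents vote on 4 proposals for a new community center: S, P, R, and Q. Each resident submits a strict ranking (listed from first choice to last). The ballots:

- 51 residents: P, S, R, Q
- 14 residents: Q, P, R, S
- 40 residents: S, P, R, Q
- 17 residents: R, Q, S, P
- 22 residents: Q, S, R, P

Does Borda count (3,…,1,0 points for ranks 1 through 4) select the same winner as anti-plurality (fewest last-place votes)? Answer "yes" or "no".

no

Borda — scores: S 283, P 261, R 178, Q 142. Winner: S.
Anti-plurality — last-place votes: S 14, P 39, R 0, Q 91. Winner: R.
The two methods disagree.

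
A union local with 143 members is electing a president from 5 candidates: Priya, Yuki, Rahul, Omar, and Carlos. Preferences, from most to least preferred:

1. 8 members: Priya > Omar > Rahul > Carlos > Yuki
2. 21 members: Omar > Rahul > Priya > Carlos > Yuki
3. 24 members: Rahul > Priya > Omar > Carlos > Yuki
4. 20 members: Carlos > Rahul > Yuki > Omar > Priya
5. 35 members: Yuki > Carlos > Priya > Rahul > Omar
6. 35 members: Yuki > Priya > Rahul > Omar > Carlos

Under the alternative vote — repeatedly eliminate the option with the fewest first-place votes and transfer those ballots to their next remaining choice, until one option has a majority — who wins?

Round 1: Priya 8, Yuki 70, Rahul 24, Omar 21, Carlos 20. Eliminate Priya.
Round 2: Yuki 70, Rahul 24, Omar 29, Carlos 20. Eliminate Carlos.
Round 3: Yuki 70, Rahul 44, Omar 29. Eliminate Omar.
Round 4: Yuki 70, Rahul 73. Rahul has a majority.

Rahul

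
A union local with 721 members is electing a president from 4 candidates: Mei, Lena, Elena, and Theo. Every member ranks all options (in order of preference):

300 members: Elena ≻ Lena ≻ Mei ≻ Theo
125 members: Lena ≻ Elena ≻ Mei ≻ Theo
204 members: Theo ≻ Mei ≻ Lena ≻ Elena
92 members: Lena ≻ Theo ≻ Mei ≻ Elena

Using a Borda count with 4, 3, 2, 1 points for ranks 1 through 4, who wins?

Lena

Mei: 300·2 + 125·2 + 204·3 + 92·2 = 1646
Lena: 300·3 + 125·4 + 204·2 + 92·4 = 2176
Elena: 300·4 + 125·3 + 204·1 + 92·1 = 1871
Theo: 300·1 + 125·1 + 204·4 + 92·3 = 1517
Lena has the highest Borda score (2176).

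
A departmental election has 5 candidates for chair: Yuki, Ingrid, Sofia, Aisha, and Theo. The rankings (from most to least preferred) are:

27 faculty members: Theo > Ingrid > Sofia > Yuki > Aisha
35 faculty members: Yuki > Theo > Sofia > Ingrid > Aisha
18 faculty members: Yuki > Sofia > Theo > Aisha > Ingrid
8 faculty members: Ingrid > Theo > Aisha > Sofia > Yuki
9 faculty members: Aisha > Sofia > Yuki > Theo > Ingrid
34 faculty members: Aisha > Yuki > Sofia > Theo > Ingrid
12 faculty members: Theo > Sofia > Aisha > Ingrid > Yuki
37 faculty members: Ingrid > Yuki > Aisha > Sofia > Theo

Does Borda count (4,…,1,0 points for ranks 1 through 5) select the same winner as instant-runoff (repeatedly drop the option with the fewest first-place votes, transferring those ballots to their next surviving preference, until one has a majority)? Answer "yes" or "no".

no

Borda — scores: Yuki 470, Ingrid 308, Sofia 354, Aisha 304, Theo 364. Winner: Yuki.
Instant-runoff — R1 Yuki 53, Ingrid 45, Sofia 0, Aisha 43, Theo 39 (Sofia out); R2 Yuki 53, Ingrid 45, Aisha 43, Theo 39 (Theo out); R3 Yuki 53, Ingrid 72, Aisha 55 (Yuki out); R4 Ingrid 107, Aisha 73 (Ingrid winner). Winner: Ingrid.
The two methods disagree.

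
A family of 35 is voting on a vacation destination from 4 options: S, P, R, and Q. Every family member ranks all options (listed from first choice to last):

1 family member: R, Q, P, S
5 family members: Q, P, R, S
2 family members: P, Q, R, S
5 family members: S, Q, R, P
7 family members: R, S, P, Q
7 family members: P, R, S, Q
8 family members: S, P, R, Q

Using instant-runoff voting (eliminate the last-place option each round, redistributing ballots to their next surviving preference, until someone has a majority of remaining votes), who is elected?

S

Round 1: S 13, P 9, R 8, Q 5. Eliminate Q.
Round 2: S 13, P 14, R 8. Eliminate R.
Round 3: S 20, P 15. S has a majority.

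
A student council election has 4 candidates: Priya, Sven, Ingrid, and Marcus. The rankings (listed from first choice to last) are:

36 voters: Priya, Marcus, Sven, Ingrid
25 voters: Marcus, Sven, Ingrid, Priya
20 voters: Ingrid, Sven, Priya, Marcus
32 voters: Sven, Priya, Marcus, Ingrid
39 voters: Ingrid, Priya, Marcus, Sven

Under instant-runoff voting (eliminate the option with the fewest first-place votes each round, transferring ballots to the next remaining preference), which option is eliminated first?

Round 1: Priya 36, Sven 32, Ingrid 59, Marcus 25. Eliminate Marcus.

Marcus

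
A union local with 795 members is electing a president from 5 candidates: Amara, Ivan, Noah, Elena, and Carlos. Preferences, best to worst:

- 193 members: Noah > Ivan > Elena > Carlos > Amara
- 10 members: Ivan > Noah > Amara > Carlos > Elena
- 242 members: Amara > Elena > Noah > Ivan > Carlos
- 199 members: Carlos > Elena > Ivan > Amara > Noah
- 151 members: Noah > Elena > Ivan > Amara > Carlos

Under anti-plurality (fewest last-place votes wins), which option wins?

Ivan

Last-place votes: Amara 193, Ivan 0, Noah 199, Elena 10, Carlos 393.
Ivan is ranked last by the fewest voters, so Ivan wins.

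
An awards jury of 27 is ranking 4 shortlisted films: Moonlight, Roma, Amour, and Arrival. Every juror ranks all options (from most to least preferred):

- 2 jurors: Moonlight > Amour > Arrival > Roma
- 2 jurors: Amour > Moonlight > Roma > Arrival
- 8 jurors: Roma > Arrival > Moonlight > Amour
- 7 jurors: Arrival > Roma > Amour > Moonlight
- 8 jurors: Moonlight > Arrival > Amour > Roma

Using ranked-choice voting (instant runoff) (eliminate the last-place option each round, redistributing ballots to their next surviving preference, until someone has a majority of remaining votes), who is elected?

Round 1: Moonlight 10, Roma 8, Amour 2, Arrival 7. Eliminate Amour.
Round 2: Moonlight 12, Roma 8, Arrival 7. Eliminate Arrival.
Round 3: Moonlight 12, Roma 15. Roma has a majority.

Roma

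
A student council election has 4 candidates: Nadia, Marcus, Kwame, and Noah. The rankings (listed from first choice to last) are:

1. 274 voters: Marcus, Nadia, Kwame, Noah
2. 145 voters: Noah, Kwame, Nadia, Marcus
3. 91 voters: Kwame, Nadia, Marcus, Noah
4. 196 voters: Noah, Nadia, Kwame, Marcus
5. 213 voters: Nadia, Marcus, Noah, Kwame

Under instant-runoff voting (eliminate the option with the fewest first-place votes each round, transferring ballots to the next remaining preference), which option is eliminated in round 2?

Round 1: Nadia 213, Marcus 274, Kwame 91, Noah 341. Eliminate Kwame.
Round 2: Nadia 304, Marcus 274, Noah 341. Eliminate Marcus.

Marcus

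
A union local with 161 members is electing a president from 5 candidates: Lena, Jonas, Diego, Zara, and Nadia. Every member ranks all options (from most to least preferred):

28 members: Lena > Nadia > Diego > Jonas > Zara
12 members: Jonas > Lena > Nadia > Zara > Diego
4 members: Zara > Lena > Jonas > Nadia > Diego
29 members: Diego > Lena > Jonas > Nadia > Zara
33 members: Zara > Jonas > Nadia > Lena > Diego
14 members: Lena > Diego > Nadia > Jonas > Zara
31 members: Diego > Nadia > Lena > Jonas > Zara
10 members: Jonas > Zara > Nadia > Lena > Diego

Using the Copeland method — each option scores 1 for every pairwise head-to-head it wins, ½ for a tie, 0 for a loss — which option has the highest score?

Lena: beats Jonas, Diego, Zara, and Nadia → score 4.
Jonas: beats Zara and Nadia; loses to Lena and Diego → score 2.
Diego: beats Jonas and Zara; loses to Lena and Nadia → score 2.
Zara: loses to Lena, Jonas, Diego, and Nadia → score 0.
Nadia: beats Diego and Zara; loses to Lena and Jonas → score 2.
Lena has the best pairwise record.

Lena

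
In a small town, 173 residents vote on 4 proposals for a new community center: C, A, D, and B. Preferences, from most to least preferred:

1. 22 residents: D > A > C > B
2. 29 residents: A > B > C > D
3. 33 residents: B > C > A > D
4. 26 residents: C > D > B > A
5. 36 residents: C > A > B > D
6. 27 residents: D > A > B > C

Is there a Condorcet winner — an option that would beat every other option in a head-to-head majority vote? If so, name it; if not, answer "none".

none

Checking pairwise contests:
B beats C 89–84.
C beats A 95–78.
C beats D 124–49.
A beats B 114–59.
Every option loses at least one head-to-head, so there is no Condorcet winner.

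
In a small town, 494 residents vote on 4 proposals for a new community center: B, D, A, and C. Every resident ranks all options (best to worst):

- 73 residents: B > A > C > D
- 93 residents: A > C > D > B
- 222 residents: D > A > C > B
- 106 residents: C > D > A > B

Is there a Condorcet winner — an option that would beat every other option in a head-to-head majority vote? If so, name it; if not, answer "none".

none

Checking pairwise contests:
D beats B 421–73.
C beats D 272–222.
D beats A 328–166.
A beats C 388–106.
Every option loses at least one head-to-head, so there is no Condorcet winner.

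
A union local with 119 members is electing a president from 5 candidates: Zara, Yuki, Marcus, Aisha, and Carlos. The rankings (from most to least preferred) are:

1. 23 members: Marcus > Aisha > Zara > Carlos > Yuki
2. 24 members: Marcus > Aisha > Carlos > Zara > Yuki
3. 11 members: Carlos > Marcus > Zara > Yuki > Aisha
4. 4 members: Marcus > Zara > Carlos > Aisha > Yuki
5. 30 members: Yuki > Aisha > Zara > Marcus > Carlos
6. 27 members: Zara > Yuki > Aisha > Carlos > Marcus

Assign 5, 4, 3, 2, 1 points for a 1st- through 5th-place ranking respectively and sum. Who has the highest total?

Aisha

Zara: 23·3 + 24·2 + 11·3 + 4·4 + 30·3 + 27·5 = 391
Yuki: 23·1 + 24·1 + 11·2 + 4·1 + 30·5 + 27·4 = 331
Marcus: 23·5 + 24·5 + 11·4 + 4·5 + 30·2 + 27·1 = 386
Aisha: 23·4 + 24·4 + 11·1 + 4·2 + 30·4 + 27·3 = 408
Carlos: 23·2 + 24·3 + 11·5 + 4·3 + 30·1 + 27·2 = 269
Aisha has the highest Borda score (408).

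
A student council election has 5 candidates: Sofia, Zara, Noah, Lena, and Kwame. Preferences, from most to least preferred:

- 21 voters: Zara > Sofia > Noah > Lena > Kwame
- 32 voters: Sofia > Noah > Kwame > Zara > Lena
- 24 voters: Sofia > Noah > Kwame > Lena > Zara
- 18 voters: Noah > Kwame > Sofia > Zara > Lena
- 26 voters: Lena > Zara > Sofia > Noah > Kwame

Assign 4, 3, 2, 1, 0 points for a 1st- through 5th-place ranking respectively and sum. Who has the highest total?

Sofia

Sofia: 21·3 + 32·4 + 24·4 + 18·2 + 26·2 = 375
Zara: 21·4 + 32·1 + 24·0 + 18·1 + 26·3 = 212
Noah: 21·2 + 32·3 + 24·3 + 18·4 + 26·1 = 308
Lena: 21·1 + 32·0 + 24·1 + 18·0 + 26·4 = 149
Kwame: 21·0 + 32·2 + 24·2 + 18·3 + 26·0 = 166
Sofia has the highest Borda score (375).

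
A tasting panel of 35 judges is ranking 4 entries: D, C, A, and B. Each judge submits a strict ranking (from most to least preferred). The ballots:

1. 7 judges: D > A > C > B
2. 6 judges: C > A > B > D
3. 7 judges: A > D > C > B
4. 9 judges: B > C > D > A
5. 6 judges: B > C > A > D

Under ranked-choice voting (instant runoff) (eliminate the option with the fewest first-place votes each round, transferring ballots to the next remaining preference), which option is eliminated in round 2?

D

Round 1: D 7, C 6, A 7, B 15. Eliminate C.
Round 2: D 7, A 13, B 15. Eliminate D.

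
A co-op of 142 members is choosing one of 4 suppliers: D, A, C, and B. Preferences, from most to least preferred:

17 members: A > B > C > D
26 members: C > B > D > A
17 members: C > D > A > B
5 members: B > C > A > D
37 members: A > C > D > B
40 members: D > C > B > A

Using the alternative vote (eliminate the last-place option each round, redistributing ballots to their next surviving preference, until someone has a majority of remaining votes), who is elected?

Round 1: D 40, A 54, C 43, B 5. Eliminate B.
Round 2: D 40, A 54, C 48. Eliminate D.
Round 3: A 54, C 88. C has a majority.

C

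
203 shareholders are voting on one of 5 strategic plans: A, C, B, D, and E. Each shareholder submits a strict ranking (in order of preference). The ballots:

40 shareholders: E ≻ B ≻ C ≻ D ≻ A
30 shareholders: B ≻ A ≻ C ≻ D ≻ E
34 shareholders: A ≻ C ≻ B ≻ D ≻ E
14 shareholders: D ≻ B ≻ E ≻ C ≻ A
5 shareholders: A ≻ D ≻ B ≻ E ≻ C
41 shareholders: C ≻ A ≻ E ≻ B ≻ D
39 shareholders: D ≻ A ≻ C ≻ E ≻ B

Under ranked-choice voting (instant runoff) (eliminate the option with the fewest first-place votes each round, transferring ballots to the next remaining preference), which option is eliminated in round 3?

Round 1: A 39, C 41, B 30, D 53, E 40. Eliminate B.
Round 2: A 69, C 41, D 53, E 40. Eliminate E.
Round 3: A 69, C 81, D 53. Eliminate D.

D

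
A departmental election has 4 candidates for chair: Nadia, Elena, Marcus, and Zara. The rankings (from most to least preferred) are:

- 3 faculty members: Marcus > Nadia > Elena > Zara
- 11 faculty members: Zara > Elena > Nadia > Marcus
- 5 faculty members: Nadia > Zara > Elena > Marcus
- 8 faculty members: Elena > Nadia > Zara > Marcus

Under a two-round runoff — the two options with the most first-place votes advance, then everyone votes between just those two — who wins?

Zara

Round 1 first-place votes: Nadia 5, Elena 8, Marcus 3, Zara 11.
Zara and Elena advance.
Runoff: Zara is preferred to Elena by 16 voters; Elena by 11.
Zara wins the runoff.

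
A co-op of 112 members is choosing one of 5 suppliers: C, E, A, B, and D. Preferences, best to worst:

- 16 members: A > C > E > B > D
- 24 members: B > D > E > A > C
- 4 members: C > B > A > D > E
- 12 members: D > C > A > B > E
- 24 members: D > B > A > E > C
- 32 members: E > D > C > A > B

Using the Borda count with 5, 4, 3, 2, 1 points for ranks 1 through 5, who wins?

D

C: 16·4 + 24·1 + 4·5 + 12·4 + 24·1 + 32·3 = 276
E: 16·3 + 24·3 + 4·1 + 12·1 + 24·2 + 32·5 = 344
A: 16·5 + 24·2 + 4·3 + 12·3 + 24·3 + 32·2 = 312
B: 16·2 + 24·5 + 4·4 + 12·2 + 24·4 + 32·1 = 320
D: 16·1 + 24·4 + 4·2 + 12·5 + 24·5 + 32·4 = 428
D has the highest Borda score (428).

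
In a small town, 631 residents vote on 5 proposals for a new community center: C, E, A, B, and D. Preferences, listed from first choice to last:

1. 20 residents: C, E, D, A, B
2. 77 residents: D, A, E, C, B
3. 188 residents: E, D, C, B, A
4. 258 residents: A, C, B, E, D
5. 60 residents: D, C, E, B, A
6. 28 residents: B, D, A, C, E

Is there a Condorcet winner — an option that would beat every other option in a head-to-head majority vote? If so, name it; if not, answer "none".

Checking pairwise contests:
A beats C 363–268.
C beats E 366–265.
D beats A 373–258.
C beats B 603–28.
E beats D 466–165.
Every option loses at least one head-to-head, so there is no Condorcet winner.

none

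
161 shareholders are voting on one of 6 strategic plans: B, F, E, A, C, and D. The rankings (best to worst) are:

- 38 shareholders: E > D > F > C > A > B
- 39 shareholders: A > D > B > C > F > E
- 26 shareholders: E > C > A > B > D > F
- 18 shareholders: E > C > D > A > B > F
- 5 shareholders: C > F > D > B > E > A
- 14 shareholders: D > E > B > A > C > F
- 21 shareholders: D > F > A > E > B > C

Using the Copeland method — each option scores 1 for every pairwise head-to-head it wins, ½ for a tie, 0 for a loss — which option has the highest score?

B: beats F; loses to E, A, C, and D → score 1.
F: loses to B, E, A, C, and D → score 0.
E: beats B, F, A, C, and D → score 5.
A: beats B and F; loses to E, C, and D → score 2.
C: beats B, F, and A; loses to E and D → score 3.
D: beats B, F, A, and C; loses to E → score 4.
E has the best pairwise record.

E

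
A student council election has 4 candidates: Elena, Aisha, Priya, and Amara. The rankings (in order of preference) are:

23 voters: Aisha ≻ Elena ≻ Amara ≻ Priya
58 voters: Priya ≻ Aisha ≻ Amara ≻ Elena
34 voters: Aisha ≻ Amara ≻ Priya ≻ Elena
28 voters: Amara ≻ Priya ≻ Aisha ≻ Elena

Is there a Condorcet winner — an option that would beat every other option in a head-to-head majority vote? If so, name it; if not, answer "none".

Checking pairwise contests:
Aisha beats Elena 143–0.
Priya beats Aisha 86–57.
Amara beats Priya 85–58.
Aisha beats Amara 115–28.
Every option loses at least one head-to-head, so there is no Condorcet winner.

none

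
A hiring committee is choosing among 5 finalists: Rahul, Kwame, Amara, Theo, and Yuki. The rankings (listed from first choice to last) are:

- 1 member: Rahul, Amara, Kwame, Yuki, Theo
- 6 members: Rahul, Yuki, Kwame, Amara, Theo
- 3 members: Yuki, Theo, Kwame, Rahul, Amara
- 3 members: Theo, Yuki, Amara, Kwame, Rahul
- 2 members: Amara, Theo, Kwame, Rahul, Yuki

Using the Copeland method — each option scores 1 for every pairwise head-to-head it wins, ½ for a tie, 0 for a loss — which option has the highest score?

Rahul: beats Amara and Yuki; loses to Kwame and Theo → score 2.
Kwame: beats Rahul and Amara; loses to Theo and Yuki → score 2.
Amara: beats Theo; loses to Rahul, Kwame, and Yuki → score 1.
Theo: beats Rahul and Kwame; loses to Amara and Yuki → score 2.
Yuki: beats Kwame, Amara, and Theo; loses to Rahul → score 3.
Yuki has the best pairwise record.

Yuki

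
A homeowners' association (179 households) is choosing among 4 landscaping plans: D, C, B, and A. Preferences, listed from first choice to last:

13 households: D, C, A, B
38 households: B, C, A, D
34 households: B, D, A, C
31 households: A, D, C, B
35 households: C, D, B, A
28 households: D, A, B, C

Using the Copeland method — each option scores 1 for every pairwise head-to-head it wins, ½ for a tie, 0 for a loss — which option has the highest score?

D: beats C, B, and A → score 3.
C: loses to D, B, and A → score 0.
B: beats C and A; loses to D → score 2.
A: beats C; loses to D and B → score 1.
D has the best pairwise record.

D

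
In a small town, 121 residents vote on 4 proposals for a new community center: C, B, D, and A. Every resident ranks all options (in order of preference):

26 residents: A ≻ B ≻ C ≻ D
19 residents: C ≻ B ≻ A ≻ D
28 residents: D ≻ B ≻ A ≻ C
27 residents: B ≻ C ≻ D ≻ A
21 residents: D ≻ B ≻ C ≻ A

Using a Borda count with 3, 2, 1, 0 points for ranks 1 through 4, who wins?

B

C: 26·1 + 19·3 + 28·0 + 27·2 + 21·1 = 158
B: 26·2 + 19·2 + 28·2 + 27·3 + 21·2 = 269
D: 26·0 + 19·0 + 28·3 + 27·1 + 21·3 = 174
A: 26·3 + 19·1 + 28·1 + 27·0 + 21·0 = 125
B has the highest Borda score (269).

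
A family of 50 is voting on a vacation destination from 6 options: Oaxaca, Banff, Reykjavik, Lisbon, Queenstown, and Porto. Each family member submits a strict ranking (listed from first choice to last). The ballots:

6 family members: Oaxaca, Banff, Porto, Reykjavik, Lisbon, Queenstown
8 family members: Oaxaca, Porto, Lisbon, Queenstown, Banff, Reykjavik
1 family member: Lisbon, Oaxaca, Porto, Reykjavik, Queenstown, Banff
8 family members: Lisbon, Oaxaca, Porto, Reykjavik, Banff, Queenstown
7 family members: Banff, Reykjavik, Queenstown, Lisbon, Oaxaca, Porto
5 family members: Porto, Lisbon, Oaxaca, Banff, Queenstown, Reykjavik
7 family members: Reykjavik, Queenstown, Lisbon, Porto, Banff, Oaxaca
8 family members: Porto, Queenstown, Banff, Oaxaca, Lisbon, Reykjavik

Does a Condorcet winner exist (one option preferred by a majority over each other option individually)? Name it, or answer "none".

Checking pairwise contests:
Lisbon beats Oaxaca 28–22.
Oaxaca beats Banff 28–22.
Oaxaca beats Reykjavik 36–14.
Porto beats Lisbon 27–23.
Oaxaca beats Queenstown 28–22.
Oaxaca beats Porto 30–20.
Every option loses at least one head-to-head, so there is no Condorcet winner.

none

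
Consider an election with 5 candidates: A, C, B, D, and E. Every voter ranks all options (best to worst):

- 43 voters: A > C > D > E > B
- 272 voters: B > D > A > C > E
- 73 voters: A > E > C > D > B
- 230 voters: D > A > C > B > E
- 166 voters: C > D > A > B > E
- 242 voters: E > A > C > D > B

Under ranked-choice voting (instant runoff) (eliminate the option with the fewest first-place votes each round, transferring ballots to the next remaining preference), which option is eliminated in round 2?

Round 1: A 116, C 166, B 272, D 230, E 242. Eliminate A.
Round 2: C 209, B 272, D 230, E 315. Eliminate C.

C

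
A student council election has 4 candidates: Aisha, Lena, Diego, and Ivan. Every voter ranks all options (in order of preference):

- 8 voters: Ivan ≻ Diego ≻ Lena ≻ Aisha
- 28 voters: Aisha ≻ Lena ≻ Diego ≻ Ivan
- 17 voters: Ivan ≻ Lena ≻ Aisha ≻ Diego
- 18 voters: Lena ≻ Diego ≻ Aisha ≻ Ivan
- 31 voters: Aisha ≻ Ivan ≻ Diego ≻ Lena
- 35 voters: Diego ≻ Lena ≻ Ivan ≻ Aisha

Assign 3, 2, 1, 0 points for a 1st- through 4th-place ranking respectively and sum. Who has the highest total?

Aisha: 8·0 + 28·3 + 17·1 + 18·1 + 31·3 + 35·0 = 212
Lena: 8·1 + 28·2 + 17·2 + 18·3 + 31·0 + 35·2 = 222
Diego: 8·2 + 28·1 + 17·0 + 18·2 + 31·1 + 35·3 = 216
Ivan: 8·3 + 28·0 + 17·3 + 18·0 + 31·2 + 35·1 = 172
Lena has the highest Borda score (222).

Lena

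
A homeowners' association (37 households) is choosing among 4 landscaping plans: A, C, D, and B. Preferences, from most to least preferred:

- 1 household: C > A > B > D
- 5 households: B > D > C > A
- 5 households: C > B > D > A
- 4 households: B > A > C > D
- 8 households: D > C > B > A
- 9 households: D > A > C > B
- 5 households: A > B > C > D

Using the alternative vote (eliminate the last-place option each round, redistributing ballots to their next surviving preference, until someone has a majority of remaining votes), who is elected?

Round 1: A 5, C 6, D 17, B 9. Eliminate A.
Round 2: C 6, D 17, B 14. Eliminate C.
Round 3: D 17, B 20. B has a majority.

B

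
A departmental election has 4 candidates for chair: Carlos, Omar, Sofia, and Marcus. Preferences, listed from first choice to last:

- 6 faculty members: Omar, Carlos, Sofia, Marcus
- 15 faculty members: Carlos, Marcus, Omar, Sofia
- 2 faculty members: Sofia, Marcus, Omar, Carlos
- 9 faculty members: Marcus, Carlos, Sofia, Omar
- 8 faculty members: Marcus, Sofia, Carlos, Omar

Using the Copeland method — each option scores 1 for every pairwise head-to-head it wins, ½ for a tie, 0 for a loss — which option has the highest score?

Carlos

Carlos: beats Omar, Sofia, and Marcus → score 3.
Omar: beats Sofia; loses to Carlos and Marcus → score 1.
Sofia: loses to Carlos, Omar, and Marcus → score 0.
Marcus: beats Omar and Sofia; loses to Carlos → score 2.
Carlos has the best pairwise record.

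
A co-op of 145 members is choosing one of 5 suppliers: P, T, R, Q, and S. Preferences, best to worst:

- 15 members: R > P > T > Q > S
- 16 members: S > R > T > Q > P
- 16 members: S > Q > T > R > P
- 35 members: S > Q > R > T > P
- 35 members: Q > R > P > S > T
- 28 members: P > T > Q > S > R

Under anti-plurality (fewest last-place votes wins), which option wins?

Q

Last-place votes: P 67, T 35, R 28, Q 0, S 15.
Q is ranked last by the fewest voters, so Q wins.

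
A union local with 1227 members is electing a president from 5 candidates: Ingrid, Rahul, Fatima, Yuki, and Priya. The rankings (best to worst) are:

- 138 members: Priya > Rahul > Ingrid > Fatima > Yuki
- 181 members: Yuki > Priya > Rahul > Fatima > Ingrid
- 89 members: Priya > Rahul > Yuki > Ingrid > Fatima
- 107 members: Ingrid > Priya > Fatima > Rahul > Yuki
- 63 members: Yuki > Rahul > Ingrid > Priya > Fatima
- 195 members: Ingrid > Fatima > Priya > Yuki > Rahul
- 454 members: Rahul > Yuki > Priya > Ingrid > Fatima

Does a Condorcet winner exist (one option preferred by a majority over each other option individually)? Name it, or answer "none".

none

Checking pairwise contests:
Rahul beats Ingrid 925–302.
Priya beats Rahul 710–517.
Ingrid beats Fatima 1046–181.
Rahul beats Yuki 788–439.
Yuki beats Priya 698–529.
Every option loses at least one head-to-head, so there is no Condorcet winner.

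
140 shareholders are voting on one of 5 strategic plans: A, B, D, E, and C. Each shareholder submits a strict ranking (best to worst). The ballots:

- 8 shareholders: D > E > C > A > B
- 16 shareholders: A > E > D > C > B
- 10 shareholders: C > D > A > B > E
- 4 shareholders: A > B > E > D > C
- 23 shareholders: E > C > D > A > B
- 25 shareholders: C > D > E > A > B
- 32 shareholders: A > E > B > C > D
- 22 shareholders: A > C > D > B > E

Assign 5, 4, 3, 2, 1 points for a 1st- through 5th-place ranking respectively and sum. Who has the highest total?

A

A: 8·2 + 16·5 + 10·3 + 4·5 + 23·2 + 25·2 + 32·5 + 22·5 = 512
B: 8·1 + 16·1 + 10·2 + 4·4 + 23·1 + 25·1 + 32·3 + 22·2 = 248
D: 8·5 + 16·3 + 10·4 + 4·2 + 23·3 + 25·4 + 32·1 + 22·3 = 403
E: 8·4 + 16·4 + 10·1 + 4·3 + 23·5 + 25·3 + 32·4 + 22·1 = 458
C: 8·3 + 16·2 + 10·5 + 4·1 + 23·4 + 25·5 + 32·2 + 22·4 = 479
A has the highest Borda score (512).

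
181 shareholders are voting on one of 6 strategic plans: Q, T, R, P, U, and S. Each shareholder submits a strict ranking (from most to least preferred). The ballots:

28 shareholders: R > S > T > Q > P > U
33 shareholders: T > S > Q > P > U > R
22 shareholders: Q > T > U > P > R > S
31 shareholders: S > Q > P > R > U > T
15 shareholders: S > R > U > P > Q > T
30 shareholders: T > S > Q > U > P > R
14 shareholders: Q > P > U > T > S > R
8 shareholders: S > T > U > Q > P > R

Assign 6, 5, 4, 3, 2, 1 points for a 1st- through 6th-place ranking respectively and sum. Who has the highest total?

Q: 28·3 + 33·4 + 22·6 + 31·5 + 15·2 + 30·4 + 14·6 + 8·3 = 761
T: 28·4 + 33·6 + 22·5 + 31·1 + 15·1 + 30·6 + 14·3 + 8·5 = 728
R: 28·6 + 33·1 + 22·2 + 31·3 + 15·5 + 30·1 + 14·1 + 8·1 = 465
P: 28·2 + 33·3 + 22·3 + 31·4 + 15·3 + 30·2 + 14·5 + 8·2 = 536
U: 28·1 + 33·2 + 22·4 + 31·2 + 15·4 + 30·3 + 14·4 + 8·4 = 482
S: 28·5 + 33·5 + 22·1 + 31·6 + 15·6 + 30·5 + 14·2 + 8·6 = 829
S has the highest Borda score (829).

S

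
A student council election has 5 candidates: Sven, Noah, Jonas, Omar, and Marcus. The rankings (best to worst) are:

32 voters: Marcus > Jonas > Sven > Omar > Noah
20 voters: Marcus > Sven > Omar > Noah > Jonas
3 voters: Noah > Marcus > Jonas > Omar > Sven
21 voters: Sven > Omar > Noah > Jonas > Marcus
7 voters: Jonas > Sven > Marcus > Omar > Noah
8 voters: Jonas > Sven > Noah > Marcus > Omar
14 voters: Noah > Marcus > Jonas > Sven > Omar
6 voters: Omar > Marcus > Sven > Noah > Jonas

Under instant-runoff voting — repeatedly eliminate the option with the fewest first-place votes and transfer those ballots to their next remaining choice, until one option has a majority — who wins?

Round 1: Sven 21, Noah 17, Jonas 15, Omar 6, Marcus 52. Eliminate Omar.
Round 2: Sven 21, Noah 17, Jonas 15, Marcus 58. Marcus has a majority.

Marcus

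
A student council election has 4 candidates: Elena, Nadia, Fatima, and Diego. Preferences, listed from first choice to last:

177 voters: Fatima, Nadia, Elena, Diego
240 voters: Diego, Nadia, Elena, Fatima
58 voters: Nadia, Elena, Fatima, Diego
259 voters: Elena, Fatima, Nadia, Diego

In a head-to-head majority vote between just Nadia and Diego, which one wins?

Nadia

Voters preferring Nadia to Diego: 494; preferring Diego to Nadia: 240.
Nadia wins the head-to-head.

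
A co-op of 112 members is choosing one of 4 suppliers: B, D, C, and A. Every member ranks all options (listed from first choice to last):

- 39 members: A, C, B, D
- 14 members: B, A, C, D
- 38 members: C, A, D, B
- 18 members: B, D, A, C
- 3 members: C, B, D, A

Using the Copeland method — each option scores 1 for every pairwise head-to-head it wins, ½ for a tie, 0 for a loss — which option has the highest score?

A

B: beats D; loses to C and A → score 1.
D: loses to B, C, and A → score 0.
C: beats B and D; loses to A → score 2.
A: beats B, D, and C → score 3.
A has the best pairwise record.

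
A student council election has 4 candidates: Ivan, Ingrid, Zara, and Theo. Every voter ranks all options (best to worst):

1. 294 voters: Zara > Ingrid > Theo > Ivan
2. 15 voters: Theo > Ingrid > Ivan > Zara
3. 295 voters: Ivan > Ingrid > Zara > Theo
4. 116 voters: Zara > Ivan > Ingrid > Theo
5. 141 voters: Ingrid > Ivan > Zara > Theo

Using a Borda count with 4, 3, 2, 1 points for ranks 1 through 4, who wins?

Ivan: 294·1 + 15·2 + 295·4 + 116·3 + 141·3 = 2275
Ingrid: 294·3 + 15·3 + 295·3 + 116·2 + 141·4 = 2608
Zara: 294·4 + 15·1 + 295·2 + 116·4 + 141·2 = 2527
Theo: 294·2 + 15·4 + 295·1 + 116·1 + 141·1 = 1200
Ingrid has the highest Borda score (2608).

Ingrid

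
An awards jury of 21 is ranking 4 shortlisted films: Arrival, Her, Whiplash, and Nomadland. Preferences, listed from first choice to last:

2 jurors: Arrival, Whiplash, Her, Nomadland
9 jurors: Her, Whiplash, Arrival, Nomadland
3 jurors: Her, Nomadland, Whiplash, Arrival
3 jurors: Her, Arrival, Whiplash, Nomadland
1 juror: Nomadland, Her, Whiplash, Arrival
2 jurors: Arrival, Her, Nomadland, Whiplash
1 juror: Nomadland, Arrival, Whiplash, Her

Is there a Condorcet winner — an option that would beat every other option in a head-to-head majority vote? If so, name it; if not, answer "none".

Her

Her vs Arrival: 16–5 for Her.
Her vs Whiplash: 18–3 for Her.
Her vs Nomadland: 19–2 for Her.
Her beats every other option head-to-head.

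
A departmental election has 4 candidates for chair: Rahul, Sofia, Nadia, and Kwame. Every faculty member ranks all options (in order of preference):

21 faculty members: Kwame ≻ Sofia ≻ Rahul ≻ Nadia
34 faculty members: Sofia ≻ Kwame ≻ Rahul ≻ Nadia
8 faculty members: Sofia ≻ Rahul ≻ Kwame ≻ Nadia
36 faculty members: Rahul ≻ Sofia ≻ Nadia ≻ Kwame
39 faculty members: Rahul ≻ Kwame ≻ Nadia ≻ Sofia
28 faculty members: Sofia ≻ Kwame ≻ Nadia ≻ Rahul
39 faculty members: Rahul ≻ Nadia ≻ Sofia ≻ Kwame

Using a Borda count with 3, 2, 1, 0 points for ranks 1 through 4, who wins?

Rahul

Rahul: 21·1 + 34·1 + 8·2 + 36·3 + 39·3 + 28·0 + 39·3 = 413
Sofia: 21·2 + 34·3 + 8·3 + 36·2 + 39·0 + 28·3 + 39·1 = 363
Nadia: 21·0 + 34·0 + 8·0 + 36·1 + 39·1 + 28·1 + 39·2 = 181
Kwame: 21·3 + 34·2 + 8·1 + 36·0 + 39·2 + 28·2 + 39·0 = 273
Rahul has the highest Borda score (413).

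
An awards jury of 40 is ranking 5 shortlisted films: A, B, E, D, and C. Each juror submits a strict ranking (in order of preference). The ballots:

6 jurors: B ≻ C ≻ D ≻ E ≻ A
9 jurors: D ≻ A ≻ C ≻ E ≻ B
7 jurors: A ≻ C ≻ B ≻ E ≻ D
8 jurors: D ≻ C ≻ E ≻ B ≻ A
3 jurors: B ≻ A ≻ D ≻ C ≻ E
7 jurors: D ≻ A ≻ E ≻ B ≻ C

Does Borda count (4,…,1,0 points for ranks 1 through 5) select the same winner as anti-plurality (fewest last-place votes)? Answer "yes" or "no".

Borda — scores: A 85, B 65, E 52, D 114, C 84. Winner: D.
Anti-plurality — last-place votes: A 14, B 9, E 3, D 7, C 7. Winner: E.
The two methods disagree.

no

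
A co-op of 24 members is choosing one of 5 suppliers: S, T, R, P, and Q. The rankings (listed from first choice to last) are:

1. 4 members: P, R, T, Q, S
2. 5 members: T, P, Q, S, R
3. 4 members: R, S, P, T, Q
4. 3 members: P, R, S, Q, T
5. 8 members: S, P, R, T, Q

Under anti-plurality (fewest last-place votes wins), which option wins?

P

Last-place votes: S 4, T 3, R 5, P 0, Q 12.
P is ranked last by the fewest voters, so P wins.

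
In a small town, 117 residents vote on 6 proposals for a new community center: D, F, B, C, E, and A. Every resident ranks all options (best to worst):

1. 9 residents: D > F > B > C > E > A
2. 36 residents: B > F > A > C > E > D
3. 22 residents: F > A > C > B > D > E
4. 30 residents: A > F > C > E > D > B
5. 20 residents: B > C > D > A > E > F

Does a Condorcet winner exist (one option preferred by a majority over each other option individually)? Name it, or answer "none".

F

F vs D: 88–29 for F.
F vs B: 61–56 for F.
F vs C: 97–20 for F.
F vs E: 97–20 for F.
F vs A: 67–50 for F.
F beats every other option head-to-head.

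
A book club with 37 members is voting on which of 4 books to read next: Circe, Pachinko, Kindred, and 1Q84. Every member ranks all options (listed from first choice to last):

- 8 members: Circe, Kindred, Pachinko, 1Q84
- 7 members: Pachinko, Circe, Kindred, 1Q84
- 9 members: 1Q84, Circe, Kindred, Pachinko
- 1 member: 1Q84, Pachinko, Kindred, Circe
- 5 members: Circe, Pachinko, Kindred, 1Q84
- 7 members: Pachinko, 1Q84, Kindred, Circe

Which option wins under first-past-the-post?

First-place votes: Circe 13, Pachinko 14, Kindred 0, 1Q84 10.
Pachinko has the most first-place votes.

Pachinko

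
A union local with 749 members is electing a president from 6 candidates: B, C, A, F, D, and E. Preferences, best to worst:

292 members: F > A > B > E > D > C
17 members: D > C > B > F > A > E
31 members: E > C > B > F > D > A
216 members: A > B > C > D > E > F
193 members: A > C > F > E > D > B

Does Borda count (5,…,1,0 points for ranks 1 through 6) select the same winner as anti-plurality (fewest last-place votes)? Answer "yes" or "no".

Borda — scores: B 1884, C 1612, A 3230, F 2135, D 1033, E 1341. Winner: A.
Anti-plurality — last-place votes: B 193, C 292, A 31, F 216, D 0, E 17. Winner: D.
The two methods disagree.

no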